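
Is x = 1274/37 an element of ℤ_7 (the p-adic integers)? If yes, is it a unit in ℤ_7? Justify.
x ∈ ℤ_7 but not a unit; v_7(x) = 2 > 0

ℤ_7 = {x ∈ ℚ_7 : v_7(x) ≥ 0} and ℤ_7^× = {x ∈ ℤ_7 : v_7(x) = 0}. Here v_7(1274/37) = v_7(num) − v_7(den) = 2; compare against these criteria.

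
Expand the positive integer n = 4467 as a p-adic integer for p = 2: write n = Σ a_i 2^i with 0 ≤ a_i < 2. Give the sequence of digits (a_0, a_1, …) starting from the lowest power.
(a_0, a_1, …) = (1, 1, 0, 0, 1, 1, 1, 0, 1, 0, 0, 0, 1)

Repeated division by 2 gives the digits low-to-high: 4467 = 1 + 1·2^1 + 1·2^4 + 1·2^5 + 1·2^6 + 1·2^8 + 1·2^12. Digit sequence: (1, 1, 0, 0, 1, 1, 1, 0, 1, 0, 0, 0, 1).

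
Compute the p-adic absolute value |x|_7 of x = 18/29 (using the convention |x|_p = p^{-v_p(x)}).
|18/29|_7 = 1

Step 1 — compute v_7(x) by factoring powers of 7 out of the numerator and denominator: v_7(18/29) = 0. Step 2 — apply |x|_p = p^{-v_p(x)} = 7^{0} = 1.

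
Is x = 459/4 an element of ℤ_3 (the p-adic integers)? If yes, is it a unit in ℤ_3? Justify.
x ∈ ℤ_3 but not a unit; v_3(x) = 3 > 0

ℤ_3 = {x ∈ ℚ_3 : v_3(x) ≥ 0} and ℤ_3^× = {x ∈ ℤ_3 : v_3(x) = 0}. Here v_3(459/4) = v_3(num) − v_3(den) = 3; compare against these criteria.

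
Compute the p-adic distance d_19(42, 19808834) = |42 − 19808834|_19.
d_19(42, 19808834) = 1/2476099

Step 1 — x − y = 42 − 19808834 = -19808792. Step 2 — v_19(-19808792) = 5 (factor: -19808792 = −(19^5 · 8); the sign does not affect v_p). Step 3 — |x − y|_19 = 19^{-5} = 1/2476099.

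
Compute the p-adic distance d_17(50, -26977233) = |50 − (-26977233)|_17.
d_17(50, -26977233) = 1/1419857

Step 1 — x − y = 50 − (-26977233) = 26977283. Step 2 — v_17(26977283) = 5 (factor: 26977283 = (17^5 · 19); the sign does not affect v_p). Step 3 — |x − y|_17 = 17^{-5} = 1/1419857.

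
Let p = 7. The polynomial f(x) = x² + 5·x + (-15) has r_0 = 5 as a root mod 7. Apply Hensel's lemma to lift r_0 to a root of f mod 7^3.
r_2 = 264 (mod 343)

Hensel: r_{i+1} = r_i − f(r_i)·(f′(r_i))^{-1} mod 7^{i+2}, f′(x) = 2x + 5. Iterate:
  r_0 = 5 (mod 7)
  r_1 = 19 (mod 49)
  r_2 = 264 (mod 343)
Final: r = 264 satisfies f(r) ≡ 0 mod 7^3.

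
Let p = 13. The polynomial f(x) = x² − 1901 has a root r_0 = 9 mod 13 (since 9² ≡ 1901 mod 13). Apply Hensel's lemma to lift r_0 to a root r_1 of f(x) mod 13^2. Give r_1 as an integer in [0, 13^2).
r_1 = 35 (mod 169)

Hensel's recurrence: r_{i+1} = r_i − f(r_i)·(f′(r_i))^{-1} mod 13^{i+2}, with f′(x) = 2x. Iterate:
  r_0 = 9 (mod 13)
  r_1 = 35 (mod 169)
Final: r_1 = 35, and one checks f(r_1) ≡ 0 mod 13^2.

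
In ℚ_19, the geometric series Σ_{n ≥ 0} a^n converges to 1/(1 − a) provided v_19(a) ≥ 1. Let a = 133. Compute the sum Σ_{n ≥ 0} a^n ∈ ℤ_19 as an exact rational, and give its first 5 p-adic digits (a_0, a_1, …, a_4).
Σ a^n = 1/(1 − a) = -1/132;  first 5 digits = (1, 7, 11, 3, 6)

v_19(a) = 1 ≥ 1, so the series converges in ℤ_19 to 1/(1 − a) = 1/(1 − 133) = -1/132. Expand this rational in ℤ_19: compute digits iteratively via d_i = x_i mod 19, x_{i+1} = (x_i − d_i)/19. The first 5 digits are (1, 7, 11, 3, 6).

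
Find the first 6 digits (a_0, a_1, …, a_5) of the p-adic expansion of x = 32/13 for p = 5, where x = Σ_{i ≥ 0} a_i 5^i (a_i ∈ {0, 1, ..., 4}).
(a_0, …, a_5) = (4, 2, 3, 2, 1, 2)

v_5(32/13) = 0 (numerator and denominator both coprime to 5), so x ∈ ℤ_5^×. Compute digits iteratively via a_i = x_i mod 5, x_{i+1} = (x_i − a_i)/5, with x_0 = x:
  x_0 = 32/13;  a_0 = 4;  x_1 = (x_0 − 4)/5 = -4/13
  x_1 = -4/13;  a_1 = 2;  x_2 = (x_1 − 2)/5 = -6/13
  x_2 = -6/13;  a_2 = 3;  x_3 = (x_2 − 3)/5 = -9/13
  x_3 = -9/13;  a_3 = 2;  x_4 = (x_3 − 2)/5 = -7/13
  x_4 = -7/13;  a_4 = 1;  x_5 = (x_4 − 1)/5 = -4/13
  x_5 = -4/13;  a_5 = 2;  x_6 = (x_5 − 2)/5 = -6/13
Digits: (4, 2, 3, 2, 1, 2).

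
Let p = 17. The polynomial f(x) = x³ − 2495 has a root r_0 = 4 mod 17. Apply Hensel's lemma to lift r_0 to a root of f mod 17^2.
r_1 = 157 (mod 289)

Hensel: r_{i+1} = r_i − f(r_i)/f′(r_i) mod 17^{i+2}, where f′(x) = 3x². Iterate:
  r_0 = 4 (mod 17)
  r_1 = 157 (mod 289)
Final: r = 157 with f(r) ≡ 0 mod 17^2.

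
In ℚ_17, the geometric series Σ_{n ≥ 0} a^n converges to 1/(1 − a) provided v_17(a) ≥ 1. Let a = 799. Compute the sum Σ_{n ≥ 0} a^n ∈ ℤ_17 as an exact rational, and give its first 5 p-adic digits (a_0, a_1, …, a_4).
Σ a^n = 1/(1 − a) = -1/798;  first 5 digits = (1, 13, 1, 15, 12)

v_17(a) = 1 ≥ 1, so the series converges in ℤ_17 to 1/(1 − a) = 1/(1 − 799) = -1/798. Expand this rational in ℤ_17: compute digits iteratively via d_i = x_i mod 17, x_{i+1} = (x_i − d_i)/17. The first 5 digits are (1, 13, 1, 15, 12).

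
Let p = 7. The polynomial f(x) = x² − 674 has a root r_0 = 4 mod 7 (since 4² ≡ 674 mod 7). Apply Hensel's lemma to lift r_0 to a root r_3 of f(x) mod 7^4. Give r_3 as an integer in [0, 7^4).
r_3 = 74 (mod 2401)

Hensel's recurrence: r_{i+1} = r_i − f(r_i)·(f′(r_i))^{-1} mod 7^{i+2}, with f′(x) = 2x. Iterate:
  r_0 = 4 (mod 7)
  r_1 = 25 (mod 49)
  r_2 = 74 (mod 343)
  r_3 = 74 (mod 2401)
Final: r_3 = 74, and one checks f(r_3) ≡ 0 mod 7^4.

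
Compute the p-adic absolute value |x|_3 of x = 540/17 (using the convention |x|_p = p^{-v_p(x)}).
|540/17|_3 = 1/27

Step 1 — compute v_3(x) by factoring powers of 3 out of the numerator and denominator: v_3(540/17) = 3. Step 2 — apply |x|_p = p^{-v_p(x)} = 3^{-3} = 1/27.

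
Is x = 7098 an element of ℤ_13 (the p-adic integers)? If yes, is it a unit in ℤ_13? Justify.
x ∈ ℤ_13 but not a unit; v_13(x) = 2 > 0

ℤ_13 = {x ∈ ℚ_13 : v_13(x) ≥ 0} and ℤ_13^× = {x ∈ ℤ_13 : v_13(x) = 0}. Here v_13(7098) = v_13(num) − v_13(den) = 2; compare against these criteria.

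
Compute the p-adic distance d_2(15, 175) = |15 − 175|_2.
d_2(15, 175) = 1/32

Step 1 — x − y = 15 − 175 = -160. Step 2 — v_2(-160) = 5 (factor: -160 = −(2^5 · 5); the sign does not affect v_p). Step 3 — |x − y|_2 = 2^{-5} = 1/32.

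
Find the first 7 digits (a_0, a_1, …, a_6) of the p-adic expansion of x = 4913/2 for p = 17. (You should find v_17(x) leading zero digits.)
(a_0, …, a_6) = (0, 0, 0, 9, 8, 8, 8)

v_17(4913/2) = 3, so a_0 = ... = a_2 = 0. Factor out: x = 17^3 · u with u = 1/2 a unit in ℤ_17. Expand u iteratively via a_{v+i} = u_i mod 17, u_{i+1} = (u_i − a_{v+i})/17:
  u_0 = 1/2;  a_3 = 9;  u_1 = (u_0 − 9)/17 = -1/2
  u_1 = -1/2;  a_4 = 8;  u_2 = (u_1 − 8)/17 = -1/2
  u_2 = -1/2;  a_5 = 8;  u_3 = (u_2 − 8)/17 = -1/2
  u_3 = -1/2;  a_6 = 8;  u_4 = (u_3 − 8)/17 = -1/2
Digits: (0, 0, 0, 9, 8, 8, 8).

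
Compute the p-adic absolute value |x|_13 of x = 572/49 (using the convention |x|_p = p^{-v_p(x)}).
|572/49|_13 = 1/13

Step 1 — compute v_13(x) by factoring powers of 13 out of the numerator and denominator: v_13(572/49) = 1. Step 2 — apply |x|_p = p^{-v_p(x)} = 13^{-1} = 1/13.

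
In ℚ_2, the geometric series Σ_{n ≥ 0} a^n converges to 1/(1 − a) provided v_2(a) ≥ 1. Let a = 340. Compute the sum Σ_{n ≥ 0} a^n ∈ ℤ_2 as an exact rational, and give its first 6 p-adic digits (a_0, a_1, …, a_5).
Σ a^n = 1/(1 − a) = -1/339;  first 6 digits = (1, 0, 1, 0, 0, 1)

v_2(a) = 2 ≥ 1, so the series converges in ℤ_2 to 1/(1 − a) = 1/(1 − 340) = -1/339. Expand this rational in ℤ_2: compute digits iteratively via d_i = x_i mod 2, x_{i+1} = (x_i − d_i)/2. The first 6 digits are (1, 0, 1, 0, 0, 1).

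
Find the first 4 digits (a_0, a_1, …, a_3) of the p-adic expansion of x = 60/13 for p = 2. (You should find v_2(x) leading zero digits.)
(a_0, …, a_3) = (0, 0, 1, 1)

v_2(60/13) = 2, so a_0 = ... = a_1 = 0. Factor out: x = 2^2 · u with u = 15/13 a unit in ℤ_2. Expand u iteratively via a_{v+i} = u_i mod 2, u_{i+1} = (u_i − a_{v+i})/2:
  u_0 = 15/13;  a_2 = 1;  u_1 = (u_0 − 1)/2 = 1/13
  u_1 = 1/13;  a_3 = 1;  u_2 = (u_1 − 1)/2 = -6/13
Digits: (0, 0, 1, 1).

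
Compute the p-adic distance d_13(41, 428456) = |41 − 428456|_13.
d_13(41, 428456) = 1/28561

Step 1 — x − y = 41 − 428456 = -428415. Step 2 — v_13(-428415) = 4 (factor: -428415 = −(13^4 · 15); the sign does not affect v_p). Step 3 — |x − y|_13 = 13^{-4} = 1/28561.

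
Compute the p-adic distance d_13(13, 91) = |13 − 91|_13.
d_13(13, 91) = 1/13

Step 1 — x − y = 13 − 91 = -78. Step 2 — v_13(-78) = 1 (factor: -78 = −(13^1 · 6); the sign does not affect v_p). Step 3 — |x − y|_13 = 13^{-1} = 1/13.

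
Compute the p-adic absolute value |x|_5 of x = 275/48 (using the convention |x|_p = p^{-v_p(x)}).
|275/48|_5 = 1/25

Step 1 — compute v_5(x) by factoring powers of 5 out of the numerator and denominator: v_5(275/48) = 2. Step 2 — apply |x|_p = p^{-v_p(x)} = 5^{-2} = 1/25.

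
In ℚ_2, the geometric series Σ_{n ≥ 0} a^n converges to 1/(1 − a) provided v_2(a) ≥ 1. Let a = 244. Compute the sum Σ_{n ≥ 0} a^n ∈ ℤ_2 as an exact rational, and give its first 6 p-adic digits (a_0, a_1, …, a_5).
Σ a^n = 1/(1 − a) = -1/243;  first 6 digits = (1, 0, 1, 0, 0, 0)

v_2(a) = 2 ≥ 1, so the series converges in ℤ_2 to 1/(1 − a) = 1/(1 − 244) = -1/243. Expand this rational in ℤ_2: compute digits iteratively via d_i = x_i mod 2, x_{i+1} = (x_i − d_i)/2. The first 6 digits are (1, 0, 1, 0, 0, 0).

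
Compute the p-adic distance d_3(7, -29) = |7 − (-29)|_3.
d_3(7, -29) = 1/9

Step 1 — x − y = 7 − (-29) = 36. Step 2 — v_3(36) = 2 (factor: 36 = (3^2 · 4); the sign does not affect v_p). Step 3 — |x − y|_3 = 3^{-2} = 1/9.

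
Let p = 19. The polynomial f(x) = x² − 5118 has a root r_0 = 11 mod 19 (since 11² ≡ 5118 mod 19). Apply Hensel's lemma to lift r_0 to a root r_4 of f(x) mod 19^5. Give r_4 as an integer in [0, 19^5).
r_4 = 2068522 (mod 2476099)

Hensel's recurrence: r_{i+1} = r_i − f(r_i)·(f′(r_i))^{-1} mod 19^{i+2}, with f′(x) = 2x. Iterate:
  r_0 = 11 (mod 19)
  r_1 = 353 (mod 361)
  r_2 = 3963 (mod 6859)
  r_3 = 113707 (mod 130321)
  r_4 = 2068522 (mod 2476099)
Final: r_4 = 2068522, and one checks f(r_4) ≡ 0 mod 19^5.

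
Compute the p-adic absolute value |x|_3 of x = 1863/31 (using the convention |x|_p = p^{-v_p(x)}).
|1863/31|_3 = 1/81

Step 1 — compute v_3(x) by factoring powers of 3 out of the numerator and denominator: v_3(1863/31) = 4. Step 2 — apply |x|_p = p^{-v_p(x)} = 3^{-4} = 1/81.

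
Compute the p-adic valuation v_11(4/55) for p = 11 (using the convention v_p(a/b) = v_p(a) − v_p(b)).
v_11(4/55) = -1

Factor powers of 11 from the numerator and denominator of the reduced fraction: 4 = 11^0 · 4 and 55 = 11^1 · 5. Apply v_p(a/b) = v_p(a) − v_p(b): v_11(4/55) = 0 − 1 = -1.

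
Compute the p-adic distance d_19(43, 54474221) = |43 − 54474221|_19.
d_19(43, 54474221) = 1/2476099

Step 1 — x − y = 43 − 54474221 = -54474178. Step 2 — v_19(-54474178) = 5 (factor: -54474178 = −(19^5 · 22); the sign does not affect v_p). Step 3 — |x − y|_19 = 19^{-5} = 1/2476099.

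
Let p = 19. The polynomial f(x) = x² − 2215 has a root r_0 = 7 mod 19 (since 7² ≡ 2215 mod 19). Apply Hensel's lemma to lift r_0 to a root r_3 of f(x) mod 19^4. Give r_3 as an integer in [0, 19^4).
r_3 = 18779 (mod 130321)

Hensel's recurrence: r_{i+1} = r_i − f(r_i)·(f′(r_i))^{-1} mod 19^{i+2}, with f′(x) = 2x. Iterate:
  r_0 = 7 (mod 19)
  r_1 = 7 (mod 361)
  r_2 = 5061 (mod 6859)
  r_3 = 18779 (mod 130321)
Final: r_3 = 18779, and one checks f(r_3) ≡ 0 mod 19^4.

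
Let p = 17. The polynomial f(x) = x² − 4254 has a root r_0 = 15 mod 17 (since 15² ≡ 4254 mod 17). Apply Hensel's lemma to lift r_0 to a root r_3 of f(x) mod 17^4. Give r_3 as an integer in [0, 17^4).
r_3 = 40118 (mod 83521)

Hensel's recurrence: r_{i+1} = r_i − f(r_i)·(f′(r_i))^{-1} mod 17^{i+2}, with f′(x) = 2x. Iterate:
  r_0 = 15 (mod 17)
  r_1 = 236 (mod 289)
  r_2 = 814 (mod 4913)
  r_3 = 40118 (mod 83521)
Final: r_3 = 40118, and one checks f(r_3) ≡ 0 mod 17^4.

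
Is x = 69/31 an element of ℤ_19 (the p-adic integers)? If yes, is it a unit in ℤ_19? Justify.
x ∈ ℤ_19^× (unit); v_19(x) = 0

ℤ_19 = {x ∈ ℚ_19 : v_19(x) ≥ 0} and ℤ_19^× = {x ∈ ℤ_19 : v_19(x) = 0}. Here v_19(69/31) = v_19(num) − v_19(den) = 0; compare against these criteria.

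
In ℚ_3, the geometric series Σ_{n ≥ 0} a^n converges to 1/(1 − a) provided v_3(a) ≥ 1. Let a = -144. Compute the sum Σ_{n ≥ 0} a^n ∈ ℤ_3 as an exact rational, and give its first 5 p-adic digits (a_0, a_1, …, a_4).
Σ a^n = 1/(1 − a) = 1/145;  first 5 digits = (1, 0, 2, 0, 2)

v_3(a) = 2 ≥ 1, so the series converges in ℤ_3 to 1/(1 − a) = 1/(1 − (-144)) = 1/145. Expand this rational in ℤ_3: compute digits iteratively via d_i = x_i mod 3, x_{i+1} = (x_i − d_i)/3. The first 5 digits are (1, 0, 2, 0, 2).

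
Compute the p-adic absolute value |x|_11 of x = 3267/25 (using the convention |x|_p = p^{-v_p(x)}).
|3267/25|_11 = 1/121

Step 1 — compute v_11(x) by factoring powers of 11 out of the numerator and denominator: v_11(3267/25) = 2. Step 2 — apply |x|_p = p^{-v_p(x)} = 11^{-2} = 1/121.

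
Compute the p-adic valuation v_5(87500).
v_5(87500) = 5

v_5(n) is the largest exponent k such that 5^k divides n. Factor out: 87500 = 5^5 · 28. (Sign doesn't affect v_p.) So v_5(87500) = 5.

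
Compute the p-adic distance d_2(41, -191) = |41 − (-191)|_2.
d_2(41, -191) = 1/8

Step 1 — x − y = 41 − (-191) = 232. Step 2 — v_2(232) = 3 (factor: 232 = (2^3 · 29); the sign does not affect v_p). Step 3 — |x − y|_2 = 2^{-3} = 1/8.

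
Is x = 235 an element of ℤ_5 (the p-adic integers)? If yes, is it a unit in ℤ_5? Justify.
x ∈ ℤ_5 but not a unit; v_5(x) = 1 > 0

ℤ_5 = {x ∈ ℚ_5 : v_5(x) ≥ 0} and ℤ_5^× = {x ∈ ℤ_5 : v_5(x) = 0}. Here v_5(235) = v_5(num) − v_5(den) = 1; compare against these criteria.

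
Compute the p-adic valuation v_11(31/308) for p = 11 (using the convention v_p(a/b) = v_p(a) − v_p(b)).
v_11(31/308) = -1

Factor powers of 11 from the numerator and denominator of the reduced fraction: 31 = 11^0 · 31 and 308 = 11^1 · 28. Apply v_p(a/b) = v_p(a) − v_p(b): v_11(31/308) = 0 − 1 = -1.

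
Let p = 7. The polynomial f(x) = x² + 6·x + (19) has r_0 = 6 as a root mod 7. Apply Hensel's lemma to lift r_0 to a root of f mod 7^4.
r_3 = 1000 (mod 2401)

Hensel: r_{i+1} = r_i − f(r_i)·(f′(r_i))^{-1} mod 7^{i+2}, f′(x) = 2x + 6. Iterate:
  r_0 = 6 (mod 7)
  r_1 = 20 (mod 49)
  r_2 = 314 (mod 343)
  r_3 = 1000 (mod 2401)
Final: r = 1000 satisfies f(r) ≡ 0 mod 7^4.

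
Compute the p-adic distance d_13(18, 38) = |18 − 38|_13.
d_13(18, 38) = 1

Step 1 — x − y = 18 − 38 = -20. Step 2 — v_13(-20) = 0 (factor: -20 = −(13^0 · 20); the sign does not affect v_p). Step 3 — |x − y|_13 = 13^{0} = 1.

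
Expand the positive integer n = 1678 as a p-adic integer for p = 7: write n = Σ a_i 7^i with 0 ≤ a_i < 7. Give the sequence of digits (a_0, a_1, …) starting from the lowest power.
(a_0, a_1, …) = (5, 1, 6, 4)

Repeated division by 7 gives the digits low-to-high: 1678 = 5 + 1·7^1 + 6·7^2 + 4·7^3. Digit sequence: (5, 1, 6, 4).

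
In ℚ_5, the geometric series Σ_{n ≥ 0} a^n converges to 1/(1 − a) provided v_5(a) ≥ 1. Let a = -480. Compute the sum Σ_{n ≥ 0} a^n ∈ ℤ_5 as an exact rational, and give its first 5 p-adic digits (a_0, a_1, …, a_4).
Σ a^n = 1/(1 − a) = 1/481;  first 5 digits = (1, 4, 1, 3, 1)

v_5(a) = 1 ≥ 1, so the series converges in ℤ_5 to 1/(1 − a) = 1/(1 − (-480)) = 1/481. Expand this rational in ℤ_5: compute digits iteratively via d_i = x_i mod 5, x_{i+1} = (x_i − d_i)/5. The first 5 digits are (1, 4, 1, 3, 1).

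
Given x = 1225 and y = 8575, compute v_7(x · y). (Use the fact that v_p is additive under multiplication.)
v_7(10504375) = 5

v_p(x) = 2 (factor: 1225 = 7^2 · 25); v_p(y) = 3 (factor: 8575 = 7^3 · 25). Additivity: v_p(xy) = v_p(x) + v_p(y) = 2 + 3 = 5. (Direct check: xy = 10504375 = 7^5 · (625).)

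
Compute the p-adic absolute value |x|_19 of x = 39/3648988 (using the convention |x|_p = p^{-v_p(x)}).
|39/3648988|_19 = 130321

Step 1 — compute v_19(x) by factoring powers of 19 out of the numerator and denominator: v_19(39/3648988) = -4. Step 2 — apply |x|_p = p^{-v_p(x)} = 19^{4} = 130321.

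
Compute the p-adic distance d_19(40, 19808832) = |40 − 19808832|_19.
d_19(40, 19808832) = 1/2476099

Step 1 — x − y = 40 − 19808832 = -19808792. Step 2 — v_19(-19808792) = 5 (factor: -19808792 = −(19^5 · 8); the sign does not affect v_p). Step 3 — |x − y|_19 = 19^{-5} = 1/2476099.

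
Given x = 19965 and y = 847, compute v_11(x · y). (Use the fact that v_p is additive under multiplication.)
v_11(16910355) = 5

v_p(x) = 3 (factor: 19965 = 11^3 · 15); v_p(y) = 2 (factor: 847 = 11^2 · 7). Additivity: v_p(xy) = v_p(x) + v_p(y) = 3 + 2 = 5. (Direct check: xy = 16910355 = 11^5 · (105).)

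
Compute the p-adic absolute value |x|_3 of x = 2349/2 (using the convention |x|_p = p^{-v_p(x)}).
|2349/2|_3 = 1/81

Step 1 — compute v_3(x) by factoring powers of 3 out of the numerator and denominator: v_3(2349/2) = 4. Step 2 — apply |x|_p = p^{-v_p(x)} = 3^{-4} = 1/81.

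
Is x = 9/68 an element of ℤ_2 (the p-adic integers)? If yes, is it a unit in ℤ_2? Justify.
x ∉ ℤ_2 (v_2(x) = -2 < 0)

ℤ_2 = {x ∈ ℚ_2 : v_2(x) ≥ 0} and ℤ_2^× = {x ∈ ℤ_2 : v_2(x) = 0}. Here v_2(9/68) = v_2(num) − v_2(den) = -2; compare against these criteria.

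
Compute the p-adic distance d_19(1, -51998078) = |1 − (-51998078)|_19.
d_19(1, -51998078) = 1/2476099

Step 1 — x − y = 1 − (-51998078) = 51998079. Step 2 — v_19(51998079) = 5 (factor: 51998079 = (19^5 · 21); the sign does not affect v_p). Step 3 — |x − y|_19 = 19^{-5} = 1/2476099.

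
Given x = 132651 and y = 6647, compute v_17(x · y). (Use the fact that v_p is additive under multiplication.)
v_17(881731197) = 5

v_p(x) = 3 (factor: 132651 = 17^3 · 27); v_p(y) = 2 (factor: 6647 = 17^2 · 23). Additivity: v_p(xy) = v_p(x) + v_p(y) = 3 + 2 = 5. (Direct check: xy = 881731197 = 17^5 · (621).)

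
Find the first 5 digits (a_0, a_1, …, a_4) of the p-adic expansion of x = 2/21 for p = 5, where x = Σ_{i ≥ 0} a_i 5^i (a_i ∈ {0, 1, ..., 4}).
(a_0, …, a_4) = (2, 2, 0, 3, 2)

v_5(2/21) = 0 (numerator and denominator both coprime to 5), so x ∈ ℤ_5^×. Compute digits iteratively via a_i = x_i mod 5, x_{i+1} = (x_i − a_i)/5, with x_0 = x:
  x_0 = 2/21;  a_0 = 2;  x_1 = (x_0 − 2)/5 = -8/21
  x_1 = -8/21;  a_1 = 2;  x_2 = (x_1 − 2)/5 = -10/21
  x_2 = -10/21;  a_2 = 0;  x_3 = (x_2 − 0)/5 = -2/21
  x_3 = -2/21;  a_3 = 3;  x_4 = (x_3 − 3)/5 = -13/21
  x_4 = -13/21;  a_4 = 2;  x_5 = (x_4 − 2)/5 = -11/21
Digits: (2, 2, 0, 3, 2).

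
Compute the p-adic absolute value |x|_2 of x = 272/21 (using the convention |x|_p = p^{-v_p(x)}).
|272/21|_2 = 1/16

Step 1 — compute v_2(x) by factoring powers of 2 out of the numerator and denominator: v_2(272/21) = 4. Step 2 — apply |x|_p = p^{-v_p(x)} = 2^{-4} = 1/16.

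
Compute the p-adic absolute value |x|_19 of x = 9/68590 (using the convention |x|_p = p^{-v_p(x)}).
|9/68590|_19 = 6859

Step 1 — compute v_19(x) by factoring powers of 19 out of the numerator and denominator: v_19(9/68590) = -3. Step 2 — apply |x|_p = p^{-v_p(x)} = 19^{3} = 6859.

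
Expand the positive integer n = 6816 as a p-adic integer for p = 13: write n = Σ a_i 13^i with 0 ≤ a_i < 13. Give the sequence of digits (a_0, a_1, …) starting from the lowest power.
(a_0, a_1, …) = (4, 4, 1, 3)

Repeated division by 13 gives the digits low-to-high: 6816 = 4 + 4·13^1 + 1·13^2 + 3·13^3. Digit sequence: (4, 4, 1, 3).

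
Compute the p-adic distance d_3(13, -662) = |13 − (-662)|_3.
d_3(13, -662) = 1/27

Step 1 — x − y = 13 − (-662) = 675. Step 2 — v_3(675) = 3 (factor: 675 = (3^3 · 25); the sign does not affect v_p). Step 3 — |x − y|_3 = 3^{-3} = 1/27.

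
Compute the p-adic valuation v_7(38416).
v_7(38416) = 4

v_7(n) is the largest exponent k such that 7^k divides n. Factor out: 38416 = 7^4 · 16. (Sign doesn't affect v_p.) So v_7(38416) = 4.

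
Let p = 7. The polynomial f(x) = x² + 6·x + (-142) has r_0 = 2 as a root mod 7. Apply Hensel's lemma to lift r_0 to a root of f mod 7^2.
r_1 = 44 (mod 49)

Hensel: r_{i+1} = r_i − f(r_i)·(f′(r_i))^{-1} mod 7^{i+2}, f′(x) = 2x + 6. Iterate:
  r_0 = 2 (mod 7)
  r_1 = 44 (mod 49)
Final: r = 44 satisfies f(r) ≡ 0 mod 7^2.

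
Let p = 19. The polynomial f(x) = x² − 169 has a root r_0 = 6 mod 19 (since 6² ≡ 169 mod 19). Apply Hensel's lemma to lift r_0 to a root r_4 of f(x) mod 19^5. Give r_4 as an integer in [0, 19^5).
r_4 = 2476086 (mod 2476099)

Hensel's recurrence: r_{i+1} = r_i − f(r_i)·(f′(r_i))^{-1} mod 19^{i+2}, with f′(x) = 2x. Iterate:
  r_0 = 6 (mod 19)
  r_1 = 348 (mod 361)
  r_2 = 6846 (mod 6859)
  r_3 = 130308 (mod 130321)
  r_4 = 2476086 (mod 2476099)
Final: r_4 = 2476086, and one checks f(r_4) ≡ 0 mod 19^5.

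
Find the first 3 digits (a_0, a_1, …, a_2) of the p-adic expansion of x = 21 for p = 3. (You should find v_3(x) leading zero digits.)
(a_0, …, a_2) = (0, 1, 2)

v_3(21) = 1, so a_0 = ... = a_0 = 0. Factor out: x = 3^1 · u with u = 7 a unit in ℤ_3. Expand u iteratively via a_{v+i} = u_i mod 3, u_{i+1} = (u_i − a_{v+i})/3:
  u_0 = 7;  a_1 = 1;  u_1 = (u_0 − 1)/3 = 2
  u_1 = 2;  a_2 = 2;  u_2 = (u_1 − 2)/3 = 0
Digits: (0, 1, 2).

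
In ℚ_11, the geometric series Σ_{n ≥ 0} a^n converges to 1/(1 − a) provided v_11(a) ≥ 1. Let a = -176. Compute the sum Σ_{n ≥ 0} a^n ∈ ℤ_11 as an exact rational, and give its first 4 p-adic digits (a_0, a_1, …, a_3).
Σ a^n = 1/(1 − a) = 1/177;  first 4 digits = (1, 6, 1, 8)

v_11(a) = 1 ≥ 1, so the series converges in ℤ_11 to 1/(1 − a) = 1/(1 − (-176)) = 1/177. Expand this rational in ℤ_11: compute digits iteratively via d_i = x_i mod 11, x_{i+1} = (x_i − d_i)/11. The first 4 digits are (1, 6, 1, 8).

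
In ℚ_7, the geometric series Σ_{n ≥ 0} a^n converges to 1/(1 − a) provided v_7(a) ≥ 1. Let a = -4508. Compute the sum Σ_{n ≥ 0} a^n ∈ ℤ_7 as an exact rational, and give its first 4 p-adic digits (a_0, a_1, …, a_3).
Σ a^n = 1/(1 − a) = 1/4509;  first 4 digits = (1, 0, 6, 0)

v_7(a) = 2 ≥ 1, so the series converges in ℤ_7 to 1/(1 − a) = 1/(1 − (-4508)) = 1/4509. Expand this rational in ℤ_7: compute digits iteratively via d_i = x_i mod 7, x_{i+1} = (x_i − d_i)/7. The first 4 digits are (1, 0, 6, 0).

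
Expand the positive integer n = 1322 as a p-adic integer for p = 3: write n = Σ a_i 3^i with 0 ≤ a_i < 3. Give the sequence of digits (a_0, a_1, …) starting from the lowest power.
(a_0, a_1, …) = (2, 2, 2, 0, 1, 2, 1)

Repeated division by 3 gives the digits low-to-high: 1322 = 2 + 2·3^1 + 2·3^2 + 1·3^4 + 2·3^5 + 1·3^6. Digit sequence: (2, 2, 2, 0, 1, 2, 1).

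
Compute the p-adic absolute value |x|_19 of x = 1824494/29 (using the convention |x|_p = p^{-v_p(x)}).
|1824494/29|_19 = 1/130321

Step 1 — compute v_19(x) by factoring powers of 19 out of the numerator and denominator: v_19(1824494/29) = 4. Step 2 — apply |x|_p = p^{-v_p(x)} = 19^{-4} = 1/130321.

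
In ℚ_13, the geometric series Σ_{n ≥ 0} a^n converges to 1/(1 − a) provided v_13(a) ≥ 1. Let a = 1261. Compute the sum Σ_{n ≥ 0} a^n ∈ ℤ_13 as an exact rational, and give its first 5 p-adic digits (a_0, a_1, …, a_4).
Σ a^n = 1/(1 − a) = -1/1260;  first 5 digits = (1, 6, 4, 4, 5)

v_13(a) = 1 ≥ 1, so the series converges in ℤ_13 to 1/(1 − a) = 1/(1 − 1261) = -1/1260. Expand this rational in ℤ_13: compute digits iteratively via d_i = x_i mod 13, x_{i+1} = (x_i − d_i)/13. The first 5 digits are (1, 6, 4, 4, 5).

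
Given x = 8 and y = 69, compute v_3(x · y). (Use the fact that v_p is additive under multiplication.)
v_3(552) = 1

v_p(x) = 0 (factor: 8 = 3^0 · 8); v_p(y) = 1 (factor: 69 = 3^1 · 23). Additivity: v_p(xy) = v_p(x) + v_p(y) = 0 + 1 = 1. (Direct check: xy = 552 = 3^1 · (184).)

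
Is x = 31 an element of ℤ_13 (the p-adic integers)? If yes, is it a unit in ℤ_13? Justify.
x ∈ ℤ_13^× (unit); v_13(x) = 0

ℤ_13 = {x ∈ ℚ_13 : v_13(x) ≥ 0} and ℤ_13^× = {x ∈ ℤ_13 : v_13(x) = 0}. Here v_13(31) = v_13(num) − v_13(den) = 0; compare against these criteria.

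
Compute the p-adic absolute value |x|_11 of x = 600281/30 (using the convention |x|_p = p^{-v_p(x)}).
|600281/30|_11 = 1/14641

Step 1 — compute v_11(x) by factoring powers of 11 out of the numerator and denominator: v_11(600281/30) = 4. Step 2 — apply |x|_p = p^{-v_p(x)} = 11^{-4} = 1/14641.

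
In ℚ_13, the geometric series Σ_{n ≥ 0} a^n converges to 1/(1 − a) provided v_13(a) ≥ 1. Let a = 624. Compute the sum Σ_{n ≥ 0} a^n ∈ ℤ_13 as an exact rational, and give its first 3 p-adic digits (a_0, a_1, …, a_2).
Σ a^n = 1/(1 − a) = -1/623;  first 3 digits = (1, 9, 6)

v_13(a) = 1 ≥ 1, so the series converges in ℤ_13 to 1/(1 − a) = 1/(1 − 624) = -1/623. Expand this rational in ℤ_13: compute digits iteratively via d_i = x_i mod 13, x_{i+1} = (x_i − d_i)/13. The first 3 digits are (1, 9, 6).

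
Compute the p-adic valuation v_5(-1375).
v_5(-1375) = 3

v_5(n) is the largest exponent k such that 5^k divides n. Factor out: -1375 = -5^3 · 11. (Sign doesn't affect v_p.) So v_5(-1375) = 3.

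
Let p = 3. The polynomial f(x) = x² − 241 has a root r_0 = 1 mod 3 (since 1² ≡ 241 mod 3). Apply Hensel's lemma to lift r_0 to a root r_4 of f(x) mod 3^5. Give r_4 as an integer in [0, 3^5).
r_4 = 22 (mod 243)

Hensel's recurrence: r_{i+1} = r_i − f(r_i)·(f′(r_i))^{-1} mod 3^{i+2}, with f′(x) = 2x. Iterate:
  r_0 = 1 (mod 3)
  r_1 = 4 (mod 9)
  r_2 = 22 (mod 27)
  r_3 = 22 (mod 81)
  r_4 = 22 (mod 243)
Final: r_4 = 22, and one checks f(r_4) ≡ 0 mod 3^5.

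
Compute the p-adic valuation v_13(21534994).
v_13(21534994) = 5

v_13(n) is the largest exponent k such that 13^k divides n. Factor out: 21534994 = 13^5 · 58. (Sign doesn't affect v_p.) So v_13(21534994) = 5.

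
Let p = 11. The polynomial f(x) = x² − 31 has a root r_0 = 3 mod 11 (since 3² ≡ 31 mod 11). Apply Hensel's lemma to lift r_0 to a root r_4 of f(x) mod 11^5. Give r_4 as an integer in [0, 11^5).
r_4 = 92854 (mod 161051)

Hensel's recurrence: r_{i+1} = r_i − f(r_i)·(f′(r_i))^{-1} mod 11^{i+2}, with f′(x) = 2x. Iterate:
  r_0 = 3 (mod 11)
  r_1 = 47 (mod 121)
  r_2 = 1015 (mod 1331)
  r_3 = 5008 (mod 14641)
  r_4 = 92854 (mod 161051)
Final: r_4 = 92854, and one checks f(r_4) ≡ 0 mod 11^5.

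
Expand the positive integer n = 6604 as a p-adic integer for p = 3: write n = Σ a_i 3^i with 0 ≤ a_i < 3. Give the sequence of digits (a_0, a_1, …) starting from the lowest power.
(a_0, a_1, …) = (1, 2, 1, 1, 0, 0, 0, 0, 1)

Repeated division by 3 gives the digits low-to-high: 6604 = 1 + 2·3^1 + 1·3^2 + 1·3^3 + 1·3^8. Digit sequence: (1, 2, 1, 1, 0, 0, 0, 0, 1).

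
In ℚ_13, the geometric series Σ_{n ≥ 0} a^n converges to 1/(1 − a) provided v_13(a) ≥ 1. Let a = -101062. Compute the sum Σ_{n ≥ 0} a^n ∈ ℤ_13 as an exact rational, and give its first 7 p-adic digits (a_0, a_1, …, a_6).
Σ a^n = 1/(1 − a) = 1/101063;  first 7 digits = (1, 0, 0, 6, 9, 12, 9)

v_13(a) = 3 ≥ 1, so the series converges in ℤ_13 to 1/(1 − a) = 1/(1 − (-101062)) = 1/101063. Expand this rational in ℤ_13: compute digits iteratively via d_i = x_i mod 13, x_{i+1} = (x_i − d_i)/13. The first 7 digits are (1, 0, 0, 6, 9, 12, 9).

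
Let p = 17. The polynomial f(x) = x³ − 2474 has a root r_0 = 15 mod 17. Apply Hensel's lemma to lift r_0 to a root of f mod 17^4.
r_3 = 73659 (mod 83521)

Hensel: r_{i+1} = r_i − f(r_i)/f′(r_i) mod 17^{i+2}, where f′(x) = 3x². Iterate:
  r_0 = 15 (mod 17)
  r_1 = 253 (mod 289)
  r_2 = 4877 (mod 4913)
  r_3 = 73659 (mod 83521)
Final: r = 73659 with f(r) ≡ 0 mod 17^4.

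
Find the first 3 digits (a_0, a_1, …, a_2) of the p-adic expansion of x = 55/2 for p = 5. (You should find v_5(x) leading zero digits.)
(a_0, …, a_2) = (0, 3, 3)

v_5(55/2) = 1, so a_0 = ... = a_0 = 0. Factor out: x = 5^1 · u with u = 11/2 a unit in ℤ_5. Expand u iteratively via a_{v+i} = u_i mod 5, u_{i+1} = (u_i − a_{v+i})/5:
  u_0 = 11/2;  a_1 = 3;  u_1 = (u_0 − 3)/5 = 1/2
  u_1 = 1/2;  a_2 = 3;  u_2 = (u_1 − 3)/5 = -1/2
Digits: (0, 3, 3).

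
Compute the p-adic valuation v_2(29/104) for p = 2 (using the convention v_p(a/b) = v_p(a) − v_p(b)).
v_2(29/104) = -3

Factor powers of 2 from the numerator and denominator of the reduced fraction: 29 = 2^0 · 29 and 104 = 2^3 · 13. Apply v_p(a/b) = v_p(a) − v_p(b): v_2(29/104) = 0 − 3 = -3.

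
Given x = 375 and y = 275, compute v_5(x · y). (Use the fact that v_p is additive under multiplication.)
v_5(103125) = 5

v_p(x) = 3 (factor: 375 = 5^3 · 3); v_p(y) = 2 (factor: 275 = 5^2 · 11). Additivity: v_p(xy) = v_p(x) + v_p(y) = 3 + 2 = 5. (Direct check: xy = 103125 = 5^5 · (33).)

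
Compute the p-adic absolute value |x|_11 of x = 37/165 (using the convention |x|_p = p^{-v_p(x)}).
|37/165|_11 = 11

Step 1 — compute v_11(x) by factoring powers of 11 out of the numerator and denominator: v_11(37/165) = -1. Step 2 — apply |x|_p = p^{-v_p(x)} = 11^{1} = 11.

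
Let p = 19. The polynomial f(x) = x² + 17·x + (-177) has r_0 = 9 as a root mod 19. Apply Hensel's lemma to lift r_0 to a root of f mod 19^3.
r_2 = 389 (mod 6859)

Hensel: r_{i+1} = r_i − f(r_i)·(f′(r_i))^{-1} mod 19^{i+2}, f′(x) = 2x + 17. Iterate:
  r_0 = 9 (mod 19)
  r_1 = 28 (mod 361)
  r_2 = 389 (mod 6859)
Final: r = 389 satisfies f(r) ≡ 0 mod 19^3.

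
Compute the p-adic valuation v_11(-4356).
v_11(-4356) = 2

v_11(n) is the largest exponent k such that 11^k divides n. Factor out: -4356 = -11^2 · 36. (Sign doesn't affect v_p.) So v_11(-4356) = 2.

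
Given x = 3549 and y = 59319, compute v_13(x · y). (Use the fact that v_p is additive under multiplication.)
v_13(210523131) = 5

v_p(x) = 2 (factor: 3549 = 13^2 · 21); v_p(y) = 3 (factor: 59319 = 13^3 · 27). Additivity: v_p(xy) = v_p(x) + v_p(y) = 2 + 3 = 5. (Direct check: xy = 210523131 = 13^5 · (567).)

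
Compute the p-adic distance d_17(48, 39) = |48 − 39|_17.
d_17(48, 39) = 1

Step 1 — x − y = 48 − 39 = 9. Step 2 — v_17(9) = 0 (factor: 9 = (17^0 · 9); the sign does not affect v_p). Step 3 — |x − y|_17 = 17^{0} = 1.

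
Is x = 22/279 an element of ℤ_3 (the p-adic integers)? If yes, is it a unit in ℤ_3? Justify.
x ∉ ℤ_3 (v_3(x) = -2 < 0)

ℤ_3 = {x ∈ ℚ_3 : v_3(x) ≥ 0} and ℤ_3^× = {x ∈ ℤ_3 : v_3(x) = 0}. Here v_3(22/279) = v_3(num) − v_3(den) = -2; compare against these criteria.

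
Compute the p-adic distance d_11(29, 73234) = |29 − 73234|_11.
d_11(29, 73234) = 1/14641

Step 1 — x − y = 29 − 73234 = -73205. Step 2 — v_11(-73205) = 4 (factor: -73205 = −(11^4 · 5); the sign does not affect v_p). Step 3 — |x − y|_11 = 11^{-4} = 1/14641.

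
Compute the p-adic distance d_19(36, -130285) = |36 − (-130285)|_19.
d_19(36, -130285) = 1/130321

Step 1 — x − y = 36 − (-130285) = 130321. Step 2 — v_19(130321) = 4 (factor: 130321 = (19^4 · 1); the sign does not affect v_p). Step 3 — |x − y|_19 = 19^{-4} = 1/130321.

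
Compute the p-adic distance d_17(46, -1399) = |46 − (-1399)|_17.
d_17(46, -1399) = 1/289

Step 1 — x − y = 46 − (-1399) = 1445. Step 2 — v_17(1445) = 2 (factor: 1445 = (17^2 · 5); the sign does not affect v_p). Step 3 — |x − y|_17 = 17^{-2} = 1/289.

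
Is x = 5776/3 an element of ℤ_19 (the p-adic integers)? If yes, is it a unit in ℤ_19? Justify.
x ∈ ℤ_19 but not a unit; v_19(x) = 2 > 0

ℤ_19 = {x ∈ ℚ_19 : v_19(x) ≥ 0} and ℤ_19^× = {x ∈ ℤ_19 : v_19(x) = 0}. Here v_19(5776/3) = v_19(num) − v_19(den) = 2; compare against these criteria.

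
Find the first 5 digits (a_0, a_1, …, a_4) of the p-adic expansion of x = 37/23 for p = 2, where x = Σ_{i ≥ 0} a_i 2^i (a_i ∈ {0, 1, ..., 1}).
(a_0, …, a_4) = (1, 1, 0, 0, 0)

v_2(37/23) = 0 (numerator and denominator both coprime to 2), so x ∈ ℤ_2^×. Compute digits iteratively via a_i = x_i mod 2, x_{i+1} = (x_i − a_i)/2, with x_0 = x:
  x_0 = 37/23;  a_0 = 1;  x_1 = (x_0 − 1)/2 = 7/23
  x_1 = 7/23;  a_1 = 1;  x_2 = (x_1 − 1)/2 = -8/23
  x_2 = -8/23;  a_2 = 0;  x_3 = (x_2 − 0)/2 = -4/23
  x_3 = -4/23;  a_3 = 0;  x_4 = (x_3 − 0)/2 = -2/23
  x_4 = -2/23;  a_4 = 0;  x_5 = (x_4 − 0)/2 = -1/23
Digits: (1, 1, 0, 0, 0).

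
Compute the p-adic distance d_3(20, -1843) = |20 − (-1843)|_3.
d_3(20, -1843) = 1/81

Step 1 — x − y = 20 − (-1843) = 1863. Step 2 — v_3(1863) = 4 (factor: 1863 = (3^4 · 23); the sign does not affect v_p). Step 3 — |x − y|_3 = 3^{-4} = 1/81.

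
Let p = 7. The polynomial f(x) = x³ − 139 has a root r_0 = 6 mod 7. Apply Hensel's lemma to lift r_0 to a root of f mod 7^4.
r_3 = 1728 (mod 2401)

Hensel: r_{i+1} = r_i − f(r_i)/f′(r_i) mod 7^{i+2}, where f′(x) = 3x². Iterate:
  r_0 = 6 (mod 7)
  r_1 = 13 (mod 49)
  r_2 = 13 (mod 343)
  r_3 = 1728 (mod 2401)
Final: r = 1728 with f(r) ≡ 0 mod 7^4.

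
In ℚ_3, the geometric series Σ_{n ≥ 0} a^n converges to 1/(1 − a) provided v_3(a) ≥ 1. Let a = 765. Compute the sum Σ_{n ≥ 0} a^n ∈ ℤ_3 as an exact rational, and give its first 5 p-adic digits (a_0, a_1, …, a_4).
Σ a^n = 1/(1 − a) = -1/764;  first 5 digits = (1, 0, 1, 1, 1)

v_3(a) = 2 ≥ 1, so the series converges in ℤ_3 to 1/(1 − a) = 1/(1 − 765) = -1/764. Expand this rational in ℤ_3: compute digits iteratively via d_i = x_i mod 3, x_{i+1} = (x_i − d_i)/3. The first 5 digits are (1, 0, 1, 1, 1).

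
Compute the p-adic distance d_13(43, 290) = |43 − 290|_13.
d_13(43, 290) = 1/13

Step 1 — x − y = 43 − 290 = -247. Step 2 — v_13(-247) = 1 (factor: -247 = −(13^1 · 19); the sign does not affect v_p). Step 3 — |x − y|_13 = 13^{-1} = 1/13.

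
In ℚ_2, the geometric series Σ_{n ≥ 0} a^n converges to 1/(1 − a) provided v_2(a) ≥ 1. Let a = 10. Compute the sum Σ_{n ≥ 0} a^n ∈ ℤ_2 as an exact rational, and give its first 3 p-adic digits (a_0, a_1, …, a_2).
Σ a^n = 1/(1 − a) = -1/9;  first 3 digits = (1, 1, 1)

v_2(a) = 1 ≥ 1, so the series converges in ℤ_2 to 1/(1 − a) = 1/(1 − 10) = -1/9. Expand this rational in ℤ_2: compute digits iteratively via d_i = x_i mod 2, x_{i+1} = (x_i − d_i)/2. The first 3 digits are (1, 1, 1).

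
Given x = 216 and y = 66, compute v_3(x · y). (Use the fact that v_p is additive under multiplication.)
v_3(14256) = 4

v_p(x) = 3 (factor: 216 = 3^3 · 8); v_p(y) = 1 (factor: 66 = 3^1 · 22). Additivity: v_p(xy) = v_p(x) + v_p(y) = 3 + 1 = 4. (Direct check: xy = 14256 = 3^4 · (176).)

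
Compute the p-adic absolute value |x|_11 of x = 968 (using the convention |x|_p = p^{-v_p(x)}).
|968|_11 = 1/121

Step 1 — compute v_11(x) by factoring powers of 11 out of the numerator and denominator: v_11(968) = 2. Step 2 — apply |x|_p = p^{-v_p(x)} = 11^{-2} = 1/121.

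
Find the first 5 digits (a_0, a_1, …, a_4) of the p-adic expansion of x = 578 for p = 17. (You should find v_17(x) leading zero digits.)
(a_0, …, a_4) = (0, 0, 2, 0, 0)

v_17(578) = 2, so a_0 = ... = a_1 = 0. Factor out: x = 17^2 · u with u = 2 a unit in ℤ_17. Expand u iteratively via a_{v+i} = u_i mod 17, u_{i+1} = (u_i − a_{v+i})/17:
  u_0 = 2;  a_2 = 2;  u_1 = (u_0 − 2)/17 = 0
  u_1 = 0;  a_3 = 0;  u_2 = (u_1 − 0)/17 = 0
  u_2 = 0;  a_4 = 0;  u_3 = (u_2 − 0)/17 = 0
Digits: (0, 0, 2, 0, 0).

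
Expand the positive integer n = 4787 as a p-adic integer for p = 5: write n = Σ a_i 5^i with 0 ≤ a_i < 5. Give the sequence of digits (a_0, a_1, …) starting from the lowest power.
(a_0, a_1, …) = (2, 2, 1, 3, 2, 1)

Repeated division by 5 gives the digits low-to-high: 4787 = 2 + 2·5^1 + 1·5^2 + 3·5^3 + 2·5^4 + 1·5^5. Digit sequence: (2, 2, 1, 3, 2, 1).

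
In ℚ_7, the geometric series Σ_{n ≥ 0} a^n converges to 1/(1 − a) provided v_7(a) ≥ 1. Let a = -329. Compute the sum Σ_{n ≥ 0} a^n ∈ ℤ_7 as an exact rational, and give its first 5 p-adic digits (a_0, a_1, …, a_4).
Σ a^n = 1/(1 − a) = 1/330;  first 5 digits = (1, 2, 4, 0, 6)

v_7(a) = 1 ≥ 1, so the series converges in ℤ_7 to 1/(1 − a) = 1/(1 − (-329)) = 1/330. Expand this rational in ℤ_7: compute digits iteratively via d_i = x_i mod 7, x_{i+1} = (x_i − d_i)/7. The first 5 digits are (1, 2, 4, 0, 6).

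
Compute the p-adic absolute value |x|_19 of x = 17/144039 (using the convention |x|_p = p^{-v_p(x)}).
|17/144039|_19 = 6859

Step 1 — compute v_19(x) by factoring powers of 19 out of the numerator and denominator: v_19(17/144039) = -3. Step 2 — apply |x|_p = p^{-v_p(x)} = 19^{3} = 6859.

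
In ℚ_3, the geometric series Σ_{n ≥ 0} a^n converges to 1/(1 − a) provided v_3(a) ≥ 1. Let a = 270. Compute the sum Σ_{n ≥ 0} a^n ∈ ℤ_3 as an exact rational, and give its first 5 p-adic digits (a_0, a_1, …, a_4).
Σ a^n = 1/(1 − a) = -1/269;  first 5 digits = (1, 0, 0, 1, 0)

v_3(a) = 3 ≥ 1, so the series converges in ℤ_3 to 1/(1 − a) = 1/(1 − 270) = -1/269. Expand this rational in ℤ_3: compute digits iteratively via d_i = x_i mod 3, x_{i+1} = (x_i − d_i)/3. The first 5 digits are (1, 0, 0, 1, 0).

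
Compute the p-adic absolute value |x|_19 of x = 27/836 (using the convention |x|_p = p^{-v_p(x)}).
|27/836|_19 = 19

Step 1 — compute v_19(x) by factoring powers of 19 out of the numerator and denominator: v_19(27/836) = -1. Step 2 — apply |x|_p = p^{-v_p(x)} = 19^{1} = 19.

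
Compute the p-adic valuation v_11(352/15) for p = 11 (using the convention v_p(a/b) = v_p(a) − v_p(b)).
v_11(352/15) = 1

Factor powers of 11 from the numerator and denominator of the reduced fraction: 352 = 11^1 · 32 and 15 = 11^0 · 15. Apply v_p(a/b) = v_p(a) − v_p(b): v_11(352/15) = 1 − 0 = 1.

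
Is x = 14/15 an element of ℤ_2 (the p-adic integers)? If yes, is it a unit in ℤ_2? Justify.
x ∈ ℤ_2 but not a unit; v_2(x) = 1 > 0

ℤ_2 = {x ∈ ℚ_2 : v_2(x) ≥ 0} and ℤ_2^× = {x ∈ ℤ_2 : v_2(x) = 0}. Here v_2(14/15) = v_2(num) − v_2(den) = 1; compare against these criteria.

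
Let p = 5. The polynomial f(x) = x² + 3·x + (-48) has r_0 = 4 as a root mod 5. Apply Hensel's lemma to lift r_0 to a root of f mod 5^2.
r_1 = 24 (mod 25)

Hensel: r_{i+1} = r_i − f(r_i)·(f′(r_i))^{-1} mod 5^{i+2}, f′(x) = 2x + 3. Iterate:
  r_0 = 4 (mod 5)
  r_1 = 24 (mod 25)
Final: r = 24 satisfies f(r) ≡ 0 mod 5^2.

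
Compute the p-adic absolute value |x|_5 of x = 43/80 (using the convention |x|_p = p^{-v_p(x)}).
|43/80|_5 = 5

Step 1 — compute v_5(x) by factoring powers of 5 out of the numerator and denominator: v_5(43/80) = -1. Step 2 — apply |x|_p = p^{-v_p(x)} = 5^{1} = 5.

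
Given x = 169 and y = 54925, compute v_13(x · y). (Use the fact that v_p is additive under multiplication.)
v_13(9282325) = 5

v_p(x) = 2 (factor: 169 = 13^2 · 1); v_p(y) = 3 (factor: 54925 = 13^3 · 25). Additivity: v_p(xy) = v_p(x) + v_p(y) = 2 + 3 = 5. (Direct check: xy = 9282325 = 13^5 · (25).)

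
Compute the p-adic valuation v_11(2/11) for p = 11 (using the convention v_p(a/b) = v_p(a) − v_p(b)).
v_11(2/11) = -1

Factor powers of 11 from the numerator and denominator of the reduced fraction: 2 = 11^0 · 2 and 11 = 11^1 · 1. Apply v_p(a/b) = v_p(a) − v_p(b): v_11(2/11) = 0 − 1 = -1.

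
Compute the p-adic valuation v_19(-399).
v_19(-399) = 1

v_19(n) is the largest exponent k such that 19^k divides n. Factor out: -399 = -19^1 · 21. (Sign doesn't affect v_p.) So v_19(-399) = 1.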